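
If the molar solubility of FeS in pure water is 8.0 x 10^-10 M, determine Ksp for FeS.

FeS(s) <=> Fe^2+ + S^2-
If s mol/L of FeS dissolves, [Fe^2+] = s and [S^2-] = s.
Ksp = [Fe^2+][S^2-]
Ksp = s × s = s^2
Ksp = (8.0 x 10^-10)^2 = 6.4 × 10^-19

Ksp ≈ 6.4 x 10^-19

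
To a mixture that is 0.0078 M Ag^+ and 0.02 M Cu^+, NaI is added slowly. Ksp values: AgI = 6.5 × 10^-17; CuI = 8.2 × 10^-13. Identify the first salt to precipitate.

Each salt begins to precipitate when Q = Ksp, i.e. when [I^-] reaches its threshold.
For AgI: 6.5 × 10^-17 = 0.0078 × [I^-]  ⇒  [I^-] = 8.3 × 10^-15 M.
For CuI: 8.2 × 10^-13 = 0.02 × [I^-]  ⇒  [I^-] = 4.1 × 10^-11 M.
The salt with the lower threshold [I^-] precipitates first: AgI.

AgI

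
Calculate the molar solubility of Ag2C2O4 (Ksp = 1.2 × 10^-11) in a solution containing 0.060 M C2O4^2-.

Ag2C2O4(s) <=> 2 Ag^+(aq) + C2O4^2-(aq)
Ksp = [Ag^+]^2[C2O4^2-]
Let s be the molar solubility in this solution. [Ag^+] = 2s, [C2O4^2-] = 0.060 + s ≈ 0.060 (since the C2O4^2- already present dominates).
Ksp ≈ (2s)^2 × 0.060
s = 7.1 x 10^-6 M
Check: s = 7.1 × 10^-6 ≪ 0.060, so the approximation is valid.

7.1 x 10^-6 M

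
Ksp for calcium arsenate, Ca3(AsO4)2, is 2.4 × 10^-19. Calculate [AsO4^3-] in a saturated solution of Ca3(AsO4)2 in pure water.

[AsO4^3-] ≈ 1.5 × 10^-4 M

Ca3(AsO4)2(s) ⇌ 3 Ca^2+(aq) + 2 AsO4^3-(aq)
Ksp = [Ca^2+]^3[AsO4^3-]^2
With molar solubility s: [Ca^2+] = 3s, [AsO4^3-] = 2s.
So Ksp = (3s)^3 × (2s)^2 = 108s^5
Solving, s = (2.4 × 10^-19/108)^(1/5) = 7.40 × 10^-5 M
[AsO4^3-] = 2s = 1.5 × 10^-4 M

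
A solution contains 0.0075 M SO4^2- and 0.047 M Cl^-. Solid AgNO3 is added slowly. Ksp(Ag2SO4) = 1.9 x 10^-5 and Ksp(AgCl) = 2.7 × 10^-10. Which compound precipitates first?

AgCl

Precipitation of each salt starts when its ion product equals its Ksp.
For Ag2SO4: 1.9 x 10^-5 = 0.0075 × [Ag^+]^2  ⇒  [Ag^+] = 5.0 x 10^-2 M.
For AgCl: 2.7 × 10^-10 = 0.047 × [Ag^+]  ⇒  [Ag^+] = 5.7 × 10^-9 M.
The salt with the lower threshold [Ag^+] precipitates first: AgCl.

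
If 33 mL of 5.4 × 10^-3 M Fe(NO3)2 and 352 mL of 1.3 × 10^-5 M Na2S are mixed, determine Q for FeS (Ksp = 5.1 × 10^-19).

5.5 × 10^-9

Total volume = 33 + 352 = 385 mL.
[Fe^2+] = 5.4 × 10^-3 × (33/385) = 4.63 × 10^-4 M
[S^2-] = 1.3 × 10^-5 × (352/385) = 1.19 × 10^-5 M
FeS(s) ⇌ Fe^2+ + S^2-, so Q = [Fe^2+][S^2-]
Q = (4.63 × 10^-4)(1.19 × 10^-5) = 5.5 x 10^-9
Q > Ksp, so FeS will precipitate.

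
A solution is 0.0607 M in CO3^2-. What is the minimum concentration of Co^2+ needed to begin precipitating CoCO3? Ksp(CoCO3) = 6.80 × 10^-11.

CoCO3(s) ⇌ Co^2+(aq) + CO3^2-(aq)
Ksp = [Co^2+][CO3^2-]
Precipitation begins when Q = Ksp. With [CO3^2-] = 0.0607 M:
6.80 × 10^-11 = (0.0607) × [Co^2+]
[Co^2+] = (6.80 × 10^-11 / 6.07 × 10^-2) = 1.12 × 10^-9 M

[Co^2+] = 1.12e-9 M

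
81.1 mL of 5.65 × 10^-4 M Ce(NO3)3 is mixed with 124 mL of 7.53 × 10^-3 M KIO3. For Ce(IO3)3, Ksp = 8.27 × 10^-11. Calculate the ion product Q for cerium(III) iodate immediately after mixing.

Total volume = 81.1 + 124 = 205.1 mL.
[Ce^3+] = 5.65 × 10^-4 × (81.1/205.1) = 2.234 x 10^-4 M
[IO3^-] = 7.53 x 10^-3 × (124/205.1) = 4.553 × 10^-3 M
Ce(IO3)3(s) <=> Ce^3+ + 3 IO3^-, so Q = [Ce^3+][IO3^-]^3
Q = (2.234 × 10^-4)(4.553 x 10^-3)^3 = 2.11 x 10^-11
Q < Ksp, so no precipitate of Ce(IO3)3 forms.

Q ≈ 2.11e-11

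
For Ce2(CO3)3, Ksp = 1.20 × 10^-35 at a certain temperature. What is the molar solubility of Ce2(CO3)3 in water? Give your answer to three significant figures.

4.07 x 10^-8 M

Ce2(CO3)3(s) <=> 2 Ce^3+(aq) + 3 CO3^2-(aq)
Ksp = [Ce^3+]^2[CO3^2-]^3
If s mol/L of Ce2(CO3)3 dissolves, [Ce^3+] = 2s and [CO3^2-] = 3s.
So Ksp = (2s)^2 × (3s)^3 = 108s^5
s^5 = 1.20 × 10^-35 / 108, so s = 4.07 × 10^-8 M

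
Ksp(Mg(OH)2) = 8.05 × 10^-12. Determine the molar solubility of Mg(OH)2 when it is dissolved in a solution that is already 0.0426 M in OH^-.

Mg(OH)2(s) <=> Mg^2+ + 2 OH^-
Ksp = [Mg^2+][OH^-]^2
Let s = moles of Mg(OH)2 that dissolve per litre. [Mg^2+] = s, [OH^-] = 0.0426 + 2s ≈ 0.0426 (since the OH^- already present dominates).
Ksp ≈ s × (0.0426)^2
s = 4.44 x 10^-9 M
Check: 2s = 8.9 × 10^-9 ≪ 0.0426, so the approximation is valid.

s = 4.44e-9 M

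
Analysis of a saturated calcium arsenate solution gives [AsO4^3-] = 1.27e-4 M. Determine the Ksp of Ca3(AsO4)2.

Ca3(AsO4)2(s) ⇌ 3 Ca^2+ + 2 AsO4^3-
Stoichiometry gives [Ca^2+] = (3/2)[AsO4^3-] = 1.905 × 10^-4 M.
Ksp = [Ca^2+]^3[AsO4^3-]^2
Ksp = (1.905 × 10^-4)^3 × (1.27 × 10^-4)^2 = 1.12 × 10^-19

1.12 x 10^-19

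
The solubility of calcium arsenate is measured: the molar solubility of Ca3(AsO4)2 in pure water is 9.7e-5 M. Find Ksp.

Ca3(AsO4)2(s) <=> 3 Ca^2+(aq) + 2 AsO4^3-(aq)
Let s = molar solubility. Then [Ca^2+] = 3s and [AsO4^3-] = 2s.
Ksp = [Ca^2+]^3[AsO4^3-]^2
Ksp = (3s)^3(2s)^2 = 108s^5
With s = 9.7 × 10^-5: Ksp = 9.3 × 10^-19

Ksp ≈ 9.3 × 10^-19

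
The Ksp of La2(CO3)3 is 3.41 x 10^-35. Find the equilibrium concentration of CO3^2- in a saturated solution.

La2(CO3)3(s) <=> 2 La^3+(aq) + 3 CO3^2-(aq)
Ksp = [La^3+]^2[CO3^2-]^3
For each mole of La2(CO3)3 that dissolves: [La^3+] = 2s, [CO3^2-] = 3s.
So Ksp = (2s)^2 × (3s)^3 = 108s^5
Solving, s = (3.41 x 10^-35/108)^(1/5) = 5.010 × 10^-8 M
[CO3^2-] = 3s = 1.50 × 10^-7 M

1.50 × 10^-7 M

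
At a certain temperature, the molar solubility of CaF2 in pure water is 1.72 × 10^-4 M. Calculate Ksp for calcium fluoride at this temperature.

Ksp ≈ 2.04 × 10^-11

CaF2(s) <=> Ca^2+(aq) + 2 F^-(aq)
If s mol/L of CaF2 dissolves, [Ca^2+] = s and [F^-] = 2s.
Ksp = [Ca^2+][F^-]^2
Ksp = s(2s)^2 = 4s^3
With s = 1.72 × 10^-4: Ksp = 2.04 × 10^-11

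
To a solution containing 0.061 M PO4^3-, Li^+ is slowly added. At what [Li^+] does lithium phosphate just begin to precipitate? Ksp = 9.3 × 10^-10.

Li3PO4(s) ⇌ 3 Li^+(aq) + PO4^3-(aq)
Ksp = [Li^+]^3[PO4^3-]
Precipitation begins when Q = Ksp. With [PO4^3-] = 0.061 M:
9.3 × 10^-10 = (0.061) × [Li^+]^3
[Li^+] = (9.3 × 10^-10 / 6.1 x 10^-2)^(1/3) = 2.5 x 10^-3 M

2.5 x 10^-3 M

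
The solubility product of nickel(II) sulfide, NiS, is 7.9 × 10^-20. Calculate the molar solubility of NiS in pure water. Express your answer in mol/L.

NiS(s) ⇌ Ni^2+(aq) + S^2-(aq)
Ksp = [Ni^2+][S^2-]
For each mole of NiS that dissolves: [Ni^2+] = s, [S^2-] = s.
Ksp = (s)(s) = s^2
s = √(7.9 × 10^-20) = 2.8 × 10^-10 M

s = 2.8 x 10^-10 M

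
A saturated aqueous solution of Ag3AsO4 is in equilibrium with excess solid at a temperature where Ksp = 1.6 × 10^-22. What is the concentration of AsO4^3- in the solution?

1.6 × 10^-6 M

Ag3AsO4(s) ⇌ 3 Ag^+(aq) + AsO4^3-(aq)
Ksp = [Ag^+]^3[AsO4^3-]
If s mol/L of Ag3AsO4 dissolves, [Ag^+] = 3s and [AsO4^3-] = s.
Substituting: Ksp = (3s)^3s = 27s^4
s^4 = 1.6 × 10^-22 / 27, so s = 1.56 × 10^-6 M
[AsO4^3-] = s = 1.6 × 10^-6 M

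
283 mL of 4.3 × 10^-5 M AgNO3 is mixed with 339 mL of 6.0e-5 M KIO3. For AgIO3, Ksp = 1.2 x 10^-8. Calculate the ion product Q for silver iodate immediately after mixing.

Total volume = 283 + 339 = 622 mL.
[Ag^+] = 4.3 × 10^-5 × (283/622) = 1.96 × 10^-5 M
[IO3^-] = 6.0 x 10^-5 × (339/622) = 3.27 x 10^-5 M
AgIO3(s) <=> Ag^+(aq) + IO3^-(aq), so Q = [Ag^+][IO3^-]
Q = (1.96 × 10^-5)(3.27 × 10^-5) = 6.4 × 10^-10
Q < Ksp, so no precipitate of AgIO3 forms.

6.4 × 10^-10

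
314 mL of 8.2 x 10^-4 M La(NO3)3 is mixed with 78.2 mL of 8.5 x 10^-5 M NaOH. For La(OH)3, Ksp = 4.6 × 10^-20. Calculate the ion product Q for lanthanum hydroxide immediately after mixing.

Total volume = 314 + 78.2 = 392.2 mL.
[La^3+] = 8.2 × 10^-4 × (314/392.2) = 6.57 × 10^-4 M
[OH^-] = 8.5 x 10^-5 × (78.2/392.2) = 1.69 × 10^-5 M
La(OH)3(s) ⇌ La^3+(aq) + 3 OH^-(aq), so Q = [La^3+][OH^-]^3
Q = (6.57 x 10^-4)(1.69 × 10^-5)^3 = 3.2 × 10^-18
Q > Ksp, so La(OH)3 will precipitate.

3.2e-18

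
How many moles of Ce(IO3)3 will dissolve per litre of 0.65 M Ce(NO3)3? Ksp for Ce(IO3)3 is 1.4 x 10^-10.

s = 2.0 × 10^-4 M

Ce(IO3)3(s) ⇌ Ce^3+ + 3 IO3^-
Ksp = [Ce^3+][IO3^-]^3
If s mol/L dissolves here, [Ce^3+] = 0.65 + s ≈ 0.65, [IO3^-] = 3s (since Ce^3+ from Ce(NO3)3 dominates).
Ksp ≈ 0.65 × (3s)^3
s = 2.0 × 10^-4 M
Check: s = 2.0 x 10^-4 ≪ 0.65, so the approximation is valid.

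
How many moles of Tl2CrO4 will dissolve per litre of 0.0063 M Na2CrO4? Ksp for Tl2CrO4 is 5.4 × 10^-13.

Tl2CrO4(s) ⇌ 2 Tl^+(aq) + CrO4^2-(aq)
Ksp = [Tl^+]^2[CrO4^2-]
Let s = moles of Tl2CrO4 that dissolve per litre. [Tl^+] = 2s, [CrO4^2-] = 0.0063 + s ≈ 0.0063 (Ksp is small, so little additional dissolves).
Ksp ≈ (2s)^2 × 0.0063
s = 4.6 x 10^-6 M
Check: s = 4.6 × 10^-6 ≪ 0.0063, so the approximation is valid.

s = 4.6e-6 M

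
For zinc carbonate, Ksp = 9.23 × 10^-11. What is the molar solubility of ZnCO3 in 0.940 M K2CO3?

9.82 x 10^-11 M

ZnCO3(s) ⇌ Zn^2+(aq) + CO3^2-(aq)
Ksp = [Zn^2+][CO3^2-]
If s mol/L dissolves here, [Zn^2+] = s, [CO3^2-] = 0.940 + s ≈ 0.940 (common-ion effect: CO3^2- is already 0.940 M).
Ksp ≈ s × 0.940
s = 9.82 x 10^-11 M
Check: s = 9.8 × 10^-11 ≪ 0.940, so the approximation is valid.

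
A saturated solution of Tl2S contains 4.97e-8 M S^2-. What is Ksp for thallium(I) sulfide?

4.91 × 10^-22

Tl2S(s) ⇌ 2 Tl^+ + S^2-
Stoichiometry gives [Tl^+] = (2/1)[S^2-] = 9.940 × 10^-8 M.
Ksp = [Tl^+]^2[S^2-]
Ksp = (9.940 × 10^-8)^2 × 4.97 × 10^-8 = 4.91 × 10^-22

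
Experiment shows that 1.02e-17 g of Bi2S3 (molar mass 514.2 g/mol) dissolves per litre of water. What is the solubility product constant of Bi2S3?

Molar solubility s = (1.02 × 10^-17 g/L) / (514.2 g/mol) = 1.984 × 10^-20 M.
Bi2S3(s) ⇌ 2 Bi^3+(aq) + 3 S^2-(aq)
With molar solubility s: [Bi^3+] = 2s, [S^2-] = 3s.
Ksp = [Bi^3+]^2[S^2-]^3
So Ksp = (2s)^2 × (3s)^3 = 108s^5
With s = 1.984 × 10^-20: Ksp = 3.32 x 10^-97

Ksp = 3.32e-97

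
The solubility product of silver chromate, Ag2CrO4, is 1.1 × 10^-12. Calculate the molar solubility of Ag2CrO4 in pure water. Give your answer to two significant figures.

s = 6.5 × 10^-5 M

Ag2CrO4(s) <=> 2 Ag^+(aq) + CrO4^2-(aq)
Ksp = [Ag^+]^2[CrO4^2-]
For each mole of Ag2CrO4 that dissolves: [Ag^+] = 2s, [CrO4^2-] = s.
Ksp = (2s)^2s = 4s^3
s = (1.1 × 10^-12 / 4)^(1/3) = 6.5 x 10^-5 M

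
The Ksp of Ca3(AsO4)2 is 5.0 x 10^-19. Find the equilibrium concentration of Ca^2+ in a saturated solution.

Ca3(AsO4)2(s) <=> 3 Ca^2+(aq) + 2 AsO4^3-(aq)
Ksp = [Ca^2+]^3[AsO4^3-]^2
For each mole of Ca3(AsO4)2 that dissolves: [Ca^2+] = 3s, [AsO4^3-] = 2s.
So Ksp = (3s)^3 × (2s)^2 = 108s^5
s^5 = 5.0 x 10^-19 / 108, so s = 8.57 × 10^-5 M
[Ca^2+] = 3s = 2.6 x 10^-4 M

2.6 × 10^-4 M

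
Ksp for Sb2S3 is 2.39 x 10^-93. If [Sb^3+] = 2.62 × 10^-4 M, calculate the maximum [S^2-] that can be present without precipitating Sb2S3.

Sb2S3(s) ⇌ 2 Sb^3+(aq) + 3 S^2-(aq)
Ksp = [Sb^3+]^2[S^2-]^3
Precipitation begins when Q = Ksp. With [Sb^3+] = 2.62 × 10^-4 M:
2.39 x 10^-93 = (2.62 × 10^-4)^2 × [S^2-]^3
[S^2-] = (2.39 x 10^-93 / 6.864 × 10^-8)^(1/3) = 3.27 × 10^-29 M

[S^2-] = 3.27 × 10^-29 M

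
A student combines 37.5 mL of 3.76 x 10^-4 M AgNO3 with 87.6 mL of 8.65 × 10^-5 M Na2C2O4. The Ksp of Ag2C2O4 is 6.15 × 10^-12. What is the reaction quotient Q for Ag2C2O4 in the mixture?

Q ≈ 7.69e-13

Total volume = 37.5 + 87.6 = 125.1 mL.
[Ag^+] = 3.76 × 10^-4 × (37.5/125.1) = 1.127 x 10^-4 M
[C2O4^2-] = 8.65 x 10^-5 × (87.6/125.1) = 6.057 × 10^-5 M
Ag2C2O4(s) ⇌ 2 Ag^+ + C2O4^2-, so Q = [Ag^+]^2[C2O4^2-]
Q = (1.127 × 10^-4)^2(6.057 × 10^-5) = 7.69 × 10^-13
Q < Ksp, so no precipitate of Ag2C2O4 forms.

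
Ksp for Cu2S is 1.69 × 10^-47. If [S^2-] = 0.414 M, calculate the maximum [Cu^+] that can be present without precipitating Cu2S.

[Cu^+] ≈ 6.39e-24 M

Cu2S(s) ⇌ 2 Cu^+(aq) + S^2-(aq)
Ksp = [Cu^+]^2[S^2-]
Precipitation begins when Q = Ksp. With [S^2-] = 0.414 M:
1.69 × 10^-47 = (0.414) × [Cu^+]^2
[Cu^+] = (1.69 × 10^-47 / 4.14 × 10^-1)^(1/2) = 6.39 x 10^-24 M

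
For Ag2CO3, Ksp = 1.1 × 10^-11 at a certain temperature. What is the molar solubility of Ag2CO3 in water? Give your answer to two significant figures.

s = 1.4 × 10^-4 M

Ag2CO3(s) <=> 2 Ag^+ + CO3^2-
Ksp = [Ag^+]^2[CO3^2-]
Let s = molar solubility. Then [Ag^+] = 2s and [CO3^2-] = s.
Ksp = (2s)^2s = 4s^3
s^3 = 1.1 × 10^-11 / 4, so s = 1.4 x 10^-4 M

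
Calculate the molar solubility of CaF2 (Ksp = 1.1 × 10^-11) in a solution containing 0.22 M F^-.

s ≈ 2.3e-10 M

CaF2(s) <=> Ca^2+ + 2 F^-
Ksp = [Ca^2+][F^-]^2
Let s be the molar solubility in this solution. [Ca^2+] = s, [F^-] = 0.22 + 2s ≈ 0.22 (common-ion effect: F^- is already 0.22 M).
Ksp ≈ s × (0.22)^2
s = 2.3 x 10^-10 M
Check: 2s = 4.5 x 10^-10 ≪ 0.22, so the approximation is valid.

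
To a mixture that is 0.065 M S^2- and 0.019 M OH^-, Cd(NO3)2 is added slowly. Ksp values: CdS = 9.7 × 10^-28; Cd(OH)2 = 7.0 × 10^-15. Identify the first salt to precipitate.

CdS

Precipitation of each salt starts when its ion product equals its Ksp.
For CdS: 9.7 × 10^-28 = 0.065 × [Cd^2+]  ⇒  [Cd^2+] = 1.5 × 10^-26 M.
For Cd(OH)2: 7.0 × 10^-15 = (0.019)^2 × [Cd^2+]  ⇒  [Cd^2+] = 1.9 x 10^-11 M.
The salt with the lower threshold [Cd^2+] precipitates first: CdS.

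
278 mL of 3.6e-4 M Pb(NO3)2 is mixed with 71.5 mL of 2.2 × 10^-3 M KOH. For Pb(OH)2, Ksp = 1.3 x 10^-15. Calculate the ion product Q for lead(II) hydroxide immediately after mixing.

Total volume = 278 + 71.5 = 349.5 mL.
[Pb^2+] = 3.6 × 10^-4 × (278/349.5) = 2.86 × 10^-4 M
[OH^-] = 2.2 x 10^-3 × (71.5/349.5) = 4.50 × 10^-4 M
Pb(OH)2(s) ⇌ Pb^2+ + 2 OH^-, so Q = [Pb^2+][OH^-]^2
Q = (2.86 × 10^-4)(4.50 x 10^-4)^2 = 5.8 × 10^-11
Q > Ksp, so Pb(OH)2 will precipitate.

Q ≈ 5.8 × 10^-11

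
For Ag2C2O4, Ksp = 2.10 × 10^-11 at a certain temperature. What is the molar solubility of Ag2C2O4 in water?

1.74e-4 M

Ag2C2O4(s) ⇌ 2 Ag^+(aq) + C2O4^2-(aq)
Ksp = [Ag^+]^2[C2O4^2-]
With molar solubility s: [Ag^+] = 2s, [C2O4^2-] = s.
Ksp = (2s)^2s = 4s^3
s^3 = 2.10 × 10^-11 / 4, so s = 1.74 x 10^-4 M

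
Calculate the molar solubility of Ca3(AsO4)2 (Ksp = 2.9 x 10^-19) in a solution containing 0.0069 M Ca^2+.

s = 4.7 × 10^-7 M

Ca3(AsO4)2(s) ⇌ 3 Ca^2+(aq) + 2 AsO4^3-(aq)
Ksp = [Ca^2+]^3[AsO4^3-]^2
If s mol/L dissolves here, [Ca^2+] = 0.0069 + 3s ≈ 0.0069, [AsO4^3-] = 2s (since the Ca^2+ already present dominates).
Ksp ≈ (0.0069)^3 × (2s)^2
s = 4.7 × 10^-7 M
Check: 3s = 1.4 × 10^-6 ≪ 0.0069, so the approximation is valid.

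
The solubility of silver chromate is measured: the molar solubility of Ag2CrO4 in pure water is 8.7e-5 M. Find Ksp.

2.6e-12

Ag2CrO4(s) ⇌ 2 Ag^+ + CrO4^2-
With molar solubility s: [Ag^+] = 2s, [CrO4^2-] = s.
Ksp = [Ag^+]^2[CrO4^2-]
Substituting: Ksp = (2s)^2s = 4s^3
Ksp = 4 × (8.7 × 10^-5)^3 = 2.6 x 10^-12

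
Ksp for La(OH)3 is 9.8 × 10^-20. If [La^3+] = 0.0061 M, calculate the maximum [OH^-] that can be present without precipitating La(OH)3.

[OH^-] ≈ 2.5e-6 M

La(OH)3(s) <=> La^3+ + 3 OH^-
Ksp = [La^3+][OH^-]^3
Precipitation begins when Q = Ksp. With [La^3+] = 0.0061 M:
9.8 × 10^-20 = (0.0061) × [OH^-]^3
[OH^-] = (9.8 × 10^-20 / 6.1 x 10^-3)^(1/3) = 2.5 × 10^-6 M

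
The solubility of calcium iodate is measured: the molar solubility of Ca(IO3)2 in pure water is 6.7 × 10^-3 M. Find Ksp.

Ksp ≈ 1.2 × 10^-6

Ca(IO3)2(s) ⇌ Ca^2+(aq) + 2 IO3^-(aq)
Let s = molar solubility. Then [Ca^2+] = s and [IO3^-] = 2s.
Ksp = [Ca^2+][IO3^-]^2
So Ksp = s × (2s)^2 = 4s^3
Ksp = 4 × (6.7 × 10^-3)^3 = 1.2 × 10^-6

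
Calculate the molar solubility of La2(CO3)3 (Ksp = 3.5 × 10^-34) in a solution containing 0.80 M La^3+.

La2(CO3)3(s) ⇌ 2 La^3+(aq) + 3 CO3^2-(aq)
Ksp = [La^3+]^2[CO3^2-]^3
If s mol/L dissolves here, [La^3+] = 0.80 + 2s ≈ 0.80, [CO3^2-] = 3s (common-ion effect: La^3+ is already 0.80 M).
Ksp ≈ (0.80)^2 × (3s)^3
s = 2.7 x 10^-12 M
Check: 2s = 5.5 × 10^-12 ≪ 0.80, so the approximation is valid.

2.7e-12 M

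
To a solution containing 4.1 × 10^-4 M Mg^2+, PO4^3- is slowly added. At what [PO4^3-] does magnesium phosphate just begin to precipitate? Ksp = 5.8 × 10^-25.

9.2 × 10^-8 M

Mg3(PO4)2(s) <=> 3 Mg^2+(aq) + 2 PO4^3-(aq)
Ksp = [Mg^2+]^3[PO4^3-]^2
Precipitation begins when Q = Ksp. With [Mg^2+] = 4.1 × 10^-4 M:
5.8 × 10^-25 = (4.1 × 10^-4)^3 × [PO4^3-]^2
[PO4^3-] = (5.8 × 10^-25 / 6.89 × 10^-11)^(1/2) = 9.2 × 10^-8 M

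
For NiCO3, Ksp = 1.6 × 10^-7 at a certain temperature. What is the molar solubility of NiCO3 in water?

s = 4.0 × 10^-4 M

NiCO3(s) <=> Ni^2+ + CO3^2-
Ksp = [Ni^2+][CO3^2-]
For each mole of NiCO3 that dissolves: [Ni^2+] = s, [CO3^2-] = s.
Ksp = s × s = s^2
s = √(1.6 × 10^-7) = 4.0 × 10^-4 M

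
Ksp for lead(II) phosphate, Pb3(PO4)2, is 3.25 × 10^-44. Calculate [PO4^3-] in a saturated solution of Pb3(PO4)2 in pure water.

Pb3(PO4)2(s) ⇌ 3 Pb^2+(aq) + 2 PO4^3-(aq)
Ksp = [Pb^2+]^3[PO4^3-]^2
With molar solubility s: [Pb^2+] = 3s, [PO4^3-] = 2s.
So Ksp = (3s)^3 × (2s)^2 = 108s^5
s^5 = 3.25 × 10^-44 / 108, so s = 7.865 x 10^-10 M
[PO4^3-] = 2s = 1.57 x 10^-9 M

[PO4^3-] = 1.57 × 10^-9 M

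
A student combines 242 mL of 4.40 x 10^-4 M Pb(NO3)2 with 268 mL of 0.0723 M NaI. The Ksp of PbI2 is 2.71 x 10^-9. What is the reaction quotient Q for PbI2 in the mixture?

Total volume = 242 + 268 = 510 mL.
[Pb^2+] = 4.40 × 10^-4 × (242/510) = 2.088 × 10^-4 M
[I^-] = 7.23 × 10^-2 × (268/510) = 3.799 × 10^-2 M
PbI2(s) <=> Pb^2+(aq) + 2 I^-(aq), so Q = [Pb^2+][I^-]^2
Q = (2.088 x 10^-4)(3.799 × 10^-2)^2 = 3.01 × 10^-7
Q > Ksp, so PbI2 will precipitate.

Q ≈ 3.01 x 10^-7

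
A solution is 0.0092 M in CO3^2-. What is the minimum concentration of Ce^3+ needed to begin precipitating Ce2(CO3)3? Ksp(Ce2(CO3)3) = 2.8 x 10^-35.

[Ce^3+] = 6.0e-15 M

Ce2(CO3)3(s) ⇌ 2 Ce^3+ + 3 CO3^2-
Ksp = [Ce^3+]^2[CO3^2-]^3
Precipitation begins when Q = Ksp. With [CO3^2-] = 0.0092 M:
2.8 x 10^-35 = (0.0092)^3 × [Ce^3+]^2
[Ce^3+] = (2.8 x 10^-35 / 7.79 x 10^-7)^(1/2) = 6.0 × 10^-15 M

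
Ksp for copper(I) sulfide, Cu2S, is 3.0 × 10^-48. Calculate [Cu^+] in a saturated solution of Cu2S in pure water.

1.8e-16 M

Cu2S(s) ⇌ 2 Cu^+(aq) + S^2-(aq)
Ksp = [Cu^+]^2[S^2-]
For each mole of Cu2S that dissolves: [Cu^+] = 2s, [S^2-] = s.
Ksp = (2s)^2s = 4s^3
Solving, s = (3.0 × 10^-48/4)^(1/3) = 9.09 x 10^-17 M
[Cu^+] = 2s = 1.8 × 10^-16 M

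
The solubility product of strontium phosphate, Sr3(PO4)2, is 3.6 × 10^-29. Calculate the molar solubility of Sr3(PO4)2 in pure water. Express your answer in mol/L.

Sr3(PO4)2(s) ⇌ 3 Sr^2+ + 2 PO4^3-
Ksp = [Sr^2+]^3[PO4^3-]^2
If s mol/L of Sr3(PO4)2 dissolves, [Sr^2+] = 3s and [PO4^3-] = 2s.
Ksp = (3s)^3(2s)^2 = 108s^5
Solving, s = (3.6 × 10^-29/108)^(1/5) = 8.0 x 10^-7 M

8.0 x 10^-7 M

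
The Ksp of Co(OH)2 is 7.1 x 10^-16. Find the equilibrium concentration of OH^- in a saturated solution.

[OH^-] = 1.1 x 10^-5 M

Co(OH)2(s) ⇌ Co^2+(aq) + 2 OH^-(aq)
Ksp = [Co^2+][OH^-]^2
With molar solubility s: [Co^2+] = s, [OH^-] = 2s.
So Ksp = s × (2s)^2 = 4s^3
s = (7.1 x 10^-16 / 4)^(1/3) = 5.62 x 10^-6 M
[OH^-] = 2s = 1.1 x 10^-5 M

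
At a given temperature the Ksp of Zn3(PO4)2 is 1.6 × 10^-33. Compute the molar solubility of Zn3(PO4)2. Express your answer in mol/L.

Zn3(PO4)2(s) ⇌ 3 Zn^2+ + 2 PO4^3-
Ksp = [Zn^2+]^3[PO4^3-]^2
If s mol/L of Zn3(PO4)2 dissolves, [Zn^2+] = 3s and [PO4^3-] = 2s.
Ksp = (3s)^3(2s)^2 = 108s^5
s = (1.6 × 10^-33 / 108)^(1/5) = 1.1 × 10^-7 M

s = 1.1 × 10^-7 M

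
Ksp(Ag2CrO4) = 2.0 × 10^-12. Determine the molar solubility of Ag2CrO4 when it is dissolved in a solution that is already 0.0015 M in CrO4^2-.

1.8e-5 M

Ag2CrO4(s) <=> 2 Ag^+ + CrO4^2-
Ksp = [Ag^+]^2[CrO4^2-]
Let s be the molar solubility in this solution. [Ag^+] = 2s, [CrO4^2-] = 0.0015 + s ≈ 0.0015 (since the CrO4^2- already present dominates).
Ksp ≈ (2s)^2 × 0.0015
s = 1.8 x 10^-5 M
Check: s = 1.8 × 10^-5 ≪ 0.0015, so the approximation is valid.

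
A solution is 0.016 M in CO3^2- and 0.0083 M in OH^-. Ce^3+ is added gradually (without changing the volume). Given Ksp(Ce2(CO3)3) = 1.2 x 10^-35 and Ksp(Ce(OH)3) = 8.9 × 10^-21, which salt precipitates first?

Ce2(CO3)3

Each salt begins to precipitate when Q = Ksp, i.e. when [Ce^3+] reaches its threshold.
For Ce2(CO3)3: 1.2 x 10^-35 = (0.016)^3 × [Ce^3+]^2  ⇒  [Ce^3+] = 1.7 x 10^-15 M.
For Ce(OH)3: 8.9 × 10^-21 = (0.0083)^3 × [Ce^3+]  ⇒  [Ce^3+] = 1.6 x 10^-14 M.
The salt with the lower threshold [Ce^3+] precipitates first: Ce2(CO3)3.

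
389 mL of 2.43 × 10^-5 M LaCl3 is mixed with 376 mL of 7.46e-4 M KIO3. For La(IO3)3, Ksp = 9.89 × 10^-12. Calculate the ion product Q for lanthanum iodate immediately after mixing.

Total volume = 389 + 376 = 765 mL.
[La^3+] = 2.43 x 10^-5 × (389/765) = 1.236 × 10^-5 M
[IO3^-] = 7.46 x 10^-4 × (376/765) = 3.667 × 10^-4 M
La(IO3)3(s) <=> La^3+(aq) + 3 IO3^-(aq), so Q = [La^3+][IO3^-]^3
Q = (1.236 x 10^-5)(3.667 x 10^-4)^3 = 6.09 × 10^-16
Q < Ksp, so no precipitate of La(IO3)3 forms.

Q = 6.09 × 10^-16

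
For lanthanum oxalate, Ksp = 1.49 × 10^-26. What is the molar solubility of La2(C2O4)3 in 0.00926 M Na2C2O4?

6.85e-11 M

La2(C2O4)3(s) ⇌ 2 La^3+ + 3 C2O4^2-
Ksp = [La^3+]^2[C2O4^2-]^3
Let s = moles of La2(C2O4)3 that dissolve per litre. [La^3+] = 2s, [C2O4^2-] = 0.00926 + 3s ≈ 0.00926 (common-ion effect: C2O4^2- is already 0.00926 M).
Ksp ≈ (2s)^2 × (0.00926)^3
s = 6.85 × 10^-11 M
Check: 3s = 2.1 × 10^-10 ≪ 0.00926, so the approximation is valid.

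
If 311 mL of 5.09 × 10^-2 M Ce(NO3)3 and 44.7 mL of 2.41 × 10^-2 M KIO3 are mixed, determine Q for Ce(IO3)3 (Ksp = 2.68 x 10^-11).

Total volume = 311 + 44.7 = 355.7 mL.
[Ce^3+] = 5.09 × 10^-2 × (311/355.7) = 4.450 x 10^-2 M
[IO3^-] = 2.41 x 10^-2 × (44.7/355.7) = 3.029 × 10^-3 M
Ce(IO3)3(s) ⇌ Ce^3+(aq) + 3 IO3^-(aq), so Q = [Ce^3+][IO3^-]^3
Q = (4.450 x 10^-2)(3.029 × 10^-3)^3 = 1.24 × 10^-9
Q > Ksp, so Ce(IO3)3 will precipitate.

Q = 1.24 × 10^-9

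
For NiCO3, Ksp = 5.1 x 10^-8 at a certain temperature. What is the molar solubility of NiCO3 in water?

NiCO3(s) ⇌ Ni^2+(aq) + CO3^2-(aq)
Ksp = [Ni^2+][CO3^2-]
For each mole of NiCO3 that dissolves: [Ni^2+] = s, [CO3^2-] = s.
Ksp = s × s = s^2
s = √(5.1 x 10^-8) = 2.3 × 10^-4 M

s ≈ 2.3 x 10^-4 M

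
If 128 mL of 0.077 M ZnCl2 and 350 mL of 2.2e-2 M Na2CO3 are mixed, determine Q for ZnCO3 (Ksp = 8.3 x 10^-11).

Total volume = 128 + 350 = 478 mL.
[Zn^2+] = 7.7 × 10^-2 × (128/478) = 2.06 × 10^-2 M
[CO3^2-] = 2.2 x 10^-2 × (350/478) = 1.61 x 10^-2 M
ZnCO3(s) <=> Zn^2+(aq) + CO3^2-(aq), so Q = [Zn^2+][CO3^2-]
Q = (2.06 × 10^-2)(1.61 x 10^-2) = 3.3 x 10^-4
Q > Ksp, so ZnCO3 will precipitate.

Q = 3.3 × 10^-4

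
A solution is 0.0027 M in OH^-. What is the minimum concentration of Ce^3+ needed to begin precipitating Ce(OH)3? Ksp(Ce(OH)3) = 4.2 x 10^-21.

Ce(OH)3(s) <=> Ce^3+(aq) + 3 OH^-(aq)
Ksp = [Ce^3+][OH^-]^3
Precipitation begins when Q = Ksp. With [OH^-] = 0.0027 M:
4.2 x 10^-21 = (0.0027)^3 × [Ce^3+]
[Ce^3+] = (4.2 x 10^-21 / 1.97 x 10^-8) = 2.1 × 10^-13 M

[Ce^3+] = 2.1 x 10^-13 M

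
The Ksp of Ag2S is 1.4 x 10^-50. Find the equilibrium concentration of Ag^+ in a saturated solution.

[Ag^+] ≈ 3.0 × 10^-17 M

Ag2S(s) ⇌ 2 Ag^+(aq) + S^2-(aq)
Ksp = [Ag^+]^2[S^2-]
Let s = molar solubility. Then [Ag^+] = 2s and [S^2-] = s.
Substituting: Ksp = (2s)^2s = 4s^3
Solving, s = (1.4 x 10^-50/4)^(1/3) = 1.52 × 10^-17 M
[Ag^+] = 2s = 3.0 × 10^-17 M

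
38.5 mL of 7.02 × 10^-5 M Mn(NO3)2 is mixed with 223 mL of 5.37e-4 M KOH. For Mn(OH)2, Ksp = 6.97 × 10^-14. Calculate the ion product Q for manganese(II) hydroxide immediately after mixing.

Q = 2.17 × 10^-12

Total volume = 38.5 + 223 = 261.5 mL.
[Mn^2+] = 7.02 × 10^-5 × (38.5/261.5) = 1.034 x 10^-5 M
[OH^-] = 5.37 × 10^-4 × (223/261.5) = 4.579 × 10^-4 M
Mn(OH)2(s) ⇌ Mn^2+ + 2 OH^-, so Q = [Mn^2+][OH^-]^2
Q = (1.034 × 10^-5)(4.579 × 10^-4)^2 = 2.17 × 10^-12
Q > Ksp, so Mn(OH)2 will precipitate.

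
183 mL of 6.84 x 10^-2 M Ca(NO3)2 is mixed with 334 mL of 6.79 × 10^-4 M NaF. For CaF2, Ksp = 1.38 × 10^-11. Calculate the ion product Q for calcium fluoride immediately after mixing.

Total volume = 183 + 334 = 517 mL.
[Ca^2+] = 6.84 x 10^-2 × (183/517) = 2.421 × 10^-2 M
[F^-] = 6.79 × 10^-4 × (334/517) = 4.387 × 10^-4 M
CaF2(s) ⇌ Ca^2+ + 2 F^-, so Q = [Ca^2+][F^-]^2
Q = (2.421 × 10^-2)(4.387 x 10^-4)^2 = 4.66 x 10^-9
Q > Ksp, so CaF2 will precipitate.

Q ≈ 4.66e-9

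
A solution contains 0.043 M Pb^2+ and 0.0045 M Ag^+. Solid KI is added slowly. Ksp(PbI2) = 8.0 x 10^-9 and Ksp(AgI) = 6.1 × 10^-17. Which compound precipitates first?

Each salt begins to precipitate when Q = Ksp, i.e. when [I^-] reaches its threshold.
For PbI2: 8.0 x 10^-9 = 0.043 × [I^-]^2  ⇒  [I^-] = 4.3 × 10^-4 M.
For AgI: 6.1 × 10^-17 = 0.0045 × [I^-]  ⇒  [I^-] = 1.4 x 10^-14 M.
The salt with the lower threshold [I^-] precipitates first: AgI.

AgI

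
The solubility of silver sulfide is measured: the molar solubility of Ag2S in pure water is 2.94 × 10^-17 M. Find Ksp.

Ag2S(s) ⇌ 2 Ag^+ + S^2-
Let s = molar solubility. Then [Ag^+] = 2s and [S^2-] = s.
Ksp = [Ag^+]^2[S^2-]
Ksp = (2s)^2s = 4s^3
With s = 2.94 × 10^-17: Ksp = 1.02 × 10^-49

1.02 × 10^-49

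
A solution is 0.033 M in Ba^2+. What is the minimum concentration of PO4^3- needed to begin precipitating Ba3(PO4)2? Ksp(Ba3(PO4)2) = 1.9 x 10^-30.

Ba3(PO4)2(s) <=> 3 Ba^2+ + 2 PO4^3-
Ksp = [Ba^2+]^3[PO4^3-]^2
Precipitation begins when Q = Ksp. With [Ba^2+] = 0.033 M:
1.9 x 10^-30 = (0.033)^3 × [PO4^3-]^2
[PO4^3-] = (1.9 x 10^-30 / 3.59 × 10^-5)^(1/2) = 2.3 × 10^-13 M

2.3e-13 M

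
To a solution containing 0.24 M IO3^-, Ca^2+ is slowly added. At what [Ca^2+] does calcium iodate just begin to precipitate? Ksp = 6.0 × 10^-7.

Ca(IO3)2(s) ⇌ Ca^2+ + 2 IO3^-
Ksp = [Ca^2+][IO3^-]^2
Precipitation begins when Q = Ksp. With [IO3^-] = 0.24 M:
6.0 × 10^-7 = (0.24)^2 × [Ca^2+]
[Ca^2+] = (6.0 × 10^-7 / 5.76 x 10^-2) = 1.0 x 10^-5 M

[Ca^2+] ≈ 1.0e-5 M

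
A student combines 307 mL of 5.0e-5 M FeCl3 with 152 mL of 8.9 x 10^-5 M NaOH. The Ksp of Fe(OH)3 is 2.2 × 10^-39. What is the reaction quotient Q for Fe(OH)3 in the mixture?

Total volume = 307 + 152 = 459 mL.
[Fe^3+] = 5.0 x 10^-5 × (307/459) = 3.34 × 10^-5 M
[OH^-] = 8.9 × 10^-5 × (152/459) = 2.95 x 10^-5 M
Fe(OH)3(s) ⇌ Fe^3+ + 3 OH^-, so Q = [Fe^3+][OH^-]^3
Q = (3.34 × 10^-5)(2.95 × 10^-5)^3 = 8.6 × 10^-19
Q > Ksp, so Fe(OH)3 will precipitate.

8.6 × 10^-19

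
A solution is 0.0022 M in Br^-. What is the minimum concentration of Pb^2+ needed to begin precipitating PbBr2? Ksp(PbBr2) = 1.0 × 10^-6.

[Pb^2+] = 2.1 × 10^-1 M

PbBr2(s) ⇌ Pb^2+ + 2 Br^-
Ksp = [Pb^2+][Br^-]^2
Precipitation begins when Q = Ksp. With [Br^-] = 0.0022 M:
1.0 × 10^-6 = (0.0022)^2 × [Pb^2+]
[Pb^2+] = (1.0 × 10^-6 / 4.84 x 10^-6) = 2.1 × 10^-1 M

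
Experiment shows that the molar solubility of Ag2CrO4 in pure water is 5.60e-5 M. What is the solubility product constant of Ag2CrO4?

Ksp = 7.02 × 10^-13

Ag2CrO4(s) ⇌ 2 Ag^+ + CrO4^2-
With molar solubility s: [Ag^+] = 2s, [CrO4^2-] = s.
Ksp = [Ag^+]^2[CrO4^2-]
Substituting: Ksp = (2s)^2s = 4s^3
Ksp = 4 × (5.60 × 10^-5)^3 = 7.02 × 10^-13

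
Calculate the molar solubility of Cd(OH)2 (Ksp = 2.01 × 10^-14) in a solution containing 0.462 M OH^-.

s = 9.42e-14 M

Cd(OH)2(s) ⇌ Cd^2+(aq) + 2 OH^-(aq)
Ksp = [Cd^2+][OH^-]^2
If s mol/L dissolves here, [Cd^2+] = s, [OH^-] = 0.462 + 2s ≈ 0.462 (common-ion effect: OH^- is already 0.462 M).
Ksp ≈ s × (0.462)^2
s = 9.42 x 10^-14 M
Check: 2s = 1.9 × 10^-13 ≪ 0.462, so the approximation is valid.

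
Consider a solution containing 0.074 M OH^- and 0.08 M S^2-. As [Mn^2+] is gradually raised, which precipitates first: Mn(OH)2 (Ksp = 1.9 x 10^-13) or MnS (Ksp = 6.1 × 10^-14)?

Precipitation of each salt starts when its ion product equals its Ksp.
For Mn(OH)2: 1.9 x 10^-13 = (0.074)^2 × [Mn^2+]  ⇒  [Mn^2+] = 3.5 × 10^-11 M.
For MnS: 6.1 × 10^-14 = 0.08 × [Mn^2+]  ⇒  [Mn^2+] = 7.6 x 10^-13 M.
The salt with the lower threshold [Mn^2+] precipitates first: MnS.

MnS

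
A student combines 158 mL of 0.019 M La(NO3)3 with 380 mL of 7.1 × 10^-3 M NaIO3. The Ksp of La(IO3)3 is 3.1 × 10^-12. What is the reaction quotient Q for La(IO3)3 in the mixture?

Q = 7.0 × 10^-10

Total volume = 158 + 380 = 538 mL.
[La^3+] = 1.9 × 10^-2 × (158/538) = 5.58 x 10^-3 M
[IO3^-] = 7.1 x 10^-3 × (380/538) = 5.01 × 10^-3 M
La(IO3)3(s) ⇌ La^3+ + 3 IO3^-, so Q = [La^3+][IO3^-]^3
Q = (5.58 × 10^-3)(5.01 × 10^-3)^3 = 7.0 x 10^-10
Q > Ksp, so La(IO3)3 will precipitate.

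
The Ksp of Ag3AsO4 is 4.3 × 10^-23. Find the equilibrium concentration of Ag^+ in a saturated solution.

Ag3AsO4(s) ⇌ 3 Ag^+(aq) + AsO4^3-(aq)
Ksp = [Ag^+]^3[AsO4^3-]
For each mole of Ag3AsO4 that dissolves: [Ag^+] = 3s, [AsO4^3-] = s.
Substituting: Ksp = (3s)^3s = 27s^4
s = (4.3 × 10^-23 / 27)^(1/4) = 1.12 x 10^-6 M
[Ag^+] = 3s = 3.4 x 10^-6 M

[Ag^+] ≈ 3.4e-6 M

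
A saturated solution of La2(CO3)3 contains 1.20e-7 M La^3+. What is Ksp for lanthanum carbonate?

Ksp ≈ 8.40e-35

La2(CO3)3(s) ⇌ 2 La^3+(aq) + 3 CO3^2-(aq)
Stoichiometry gives [CO3^2-] = (3/2)[La^3+] = 1.800 x 10^-7 M.
Ksp = [La^3+]^2[CO3^2-]^3
Ksp = (1.20 × 10^-7)^2 × (1.800 x 10^-7)^3 = 8.40 × 10^-35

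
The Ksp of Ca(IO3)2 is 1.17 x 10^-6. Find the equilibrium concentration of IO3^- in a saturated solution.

[IO3^-] ≈ 0.0133 M

Ca(IO3)2(s) <=> Ca^2+(aq) + 2 IO3^-(aq)
Ksp = [Ca^2+][IO3^-]^2
Let s = molar solubility. Then [Ca^2+] = s and [IO3^-] = 2s.
So Ksp = s × (2s)^2 = 4s^3
s^3 = 1.17 x 10^-6 / 4, so s = 6.638 × 10^-3 M
[IO3^-] = 2s = 1.33 x 10^-2 M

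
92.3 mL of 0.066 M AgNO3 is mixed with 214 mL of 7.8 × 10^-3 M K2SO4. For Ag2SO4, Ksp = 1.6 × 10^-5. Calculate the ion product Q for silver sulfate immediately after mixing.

2.2 x 10^-6

Total volume = 92.3 + 214 = 306.3 mL.
[Ag^+] = 6.6 × 10^-2 × (92.3/306.3) = 1.99 × 10^-2 M
[SO4^2-] = 7.8 x 10^-3 × (214/306.3) = 5.45 x 10^-3 M
Ag2SO4(s) ⇌ 2 Ag^+(aq) + SO4^2-(aq), so Q = [Ag^+]^2[SO4^2-]
Q = (1.99 x 10^-2)^2(5.45 x 10^-3) = 2.2 × 10^-6
Q < Ksp, so no precipitate of Ag2SO4 forms.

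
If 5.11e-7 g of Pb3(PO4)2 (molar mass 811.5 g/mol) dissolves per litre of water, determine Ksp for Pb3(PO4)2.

1.07 × 10^-44

Molar solubility s = (5.11 × 10^-7 g/L) / (811.5 g/mol) = 6.297 × 10^-10 M.
Pb3(PO4)2(s) ⇌ 3 Pb^2+ + 2 PO4^3-
For each mole of Pb3(PO4)2 that dissolves: [Pb^2+] = 3s, [PO4^3-] = 2s.
Ksp = [Pb^2+]^3[PO4^3-]^2
Ksp = (3s)^3(2s)^2 = 108s^5
Ksp = 108 × (6.297 × 10^-10)^5 = 1.07 x 10^-44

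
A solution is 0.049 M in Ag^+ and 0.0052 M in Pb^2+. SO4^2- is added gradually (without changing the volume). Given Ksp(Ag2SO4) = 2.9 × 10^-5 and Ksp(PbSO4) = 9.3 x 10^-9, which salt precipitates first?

Each salt begins to precipitate when Q = Ksp, i.e. when [SO4^2-] reaches its threshold.
For Ag2SO4: 2.9 × 10^-5 = (0.049)^2 × [SO4^2-]  ⇒  [SO4^2-] = 1.2 × 10^-2 M.
For PbSO4: 9.3 x 10^-9 = 0.0052 × [SO4^2-]  ⇒  [SO4^2-] = 1.8 x 10^-6 M.
The salt with the lower threshold [SO4^2-] precipitates first: PbSO4.

PbSO4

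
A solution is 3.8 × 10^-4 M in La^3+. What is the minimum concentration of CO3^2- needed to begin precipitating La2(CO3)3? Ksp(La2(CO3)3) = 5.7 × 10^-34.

La2(CO3)3(s) <=> 2 La^3+(aq) + 3 CO3^2-(aq)
Ksp = [La^3+]^2[CO3^2-]^3
Precipitation begins when Q = Ksp. With [La^3+] = 3.8 × 10^-4 M:
5.7 × 10^-34 = (3.8 × 10^-4)^2 × [CO3^2-]^3
[CO3^2-] = (5.7 × 10^-34 / 1.44 × 10^-7)^(1/3) = 1.6 x 10^-9 M

1.6 × 10^-9 M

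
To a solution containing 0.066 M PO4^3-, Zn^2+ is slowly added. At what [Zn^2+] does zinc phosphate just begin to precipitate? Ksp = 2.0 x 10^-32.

Zn3(PO4)2(s) ⇌ 3 Zn^2+ + 2 PO4^3-
Ksp = [Zn^2+]^3[PO4^3-]^2
Precipitation begins when Q = Ksp. With [PO4^3-] = 0.066 M:
2.0 x 10^-32 = (0.066)^2 × [Zn^2+]^3
[Zn^2+] = (2.0 x 10^-32 / 4.36 x 10^-3)^(1/3) = 1.7 x 10^-10 M

[Zn^2+] = 1.7 × 10^-10 M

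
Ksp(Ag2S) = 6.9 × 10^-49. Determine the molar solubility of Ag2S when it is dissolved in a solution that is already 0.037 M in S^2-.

2.2 × 10^-24 M

Ag2S(s) ⇌ 2 Ag^+(aq) + S^2-(aq)
Ksp = [Ag^+]^2[S^2-]
Let s be the molar solubility in this solution. [Ag^+] = 2s, [S^2-] = 0.037 + s ≈ 0.037 (since the S^2- already present dominates).
Ksp ≈ (2s)^2 × 0.037
s = 2.2 × 10^-24 M
Check: s = 2.2 x 10^-24 ≪ 0.037, so the approximation is valid.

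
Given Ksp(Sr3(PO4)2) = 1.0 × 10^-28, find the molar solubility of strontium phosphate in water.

s = 9.8 x 10^-7 M

Sr3(PO4)2(s) ⇌ 3 Sr^2+ + 2 PO4^3-
Ksp = [Sr^2+]^3[PO4^3-]^2
Let s = molar solubility. Then [Sr^2+] = 3s and [PO4^3-] = 2s.
Ksp = (3s)^3(2s)^2 = 108s^5
s^5 = 1.0 × 10^-28 / 108, so s = 9.8 × 10^-7 M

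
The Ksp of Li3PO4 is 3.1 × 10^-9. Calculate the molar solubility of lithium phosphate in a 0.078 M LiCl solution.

6.5 × 10^-6 M

Li3PO4(s) ⇌ 3 Li^+(aq) + PO4^3-(aq)
Ksp = [Li^+]^3[PO4^3-]
Let s be the molar solubility in this solution. [Li^+] = 0.078 + 3s ≈ 0.078, [PO4^3-] = s (Ksp is small, so little additional dissolves).
Ksp ≈ (0.078)^3 × s
s = 6.5 × 10^-6 M
Check: 3s = 2.0 x 10^-5 ≪ 0.078, so the approximation is valid.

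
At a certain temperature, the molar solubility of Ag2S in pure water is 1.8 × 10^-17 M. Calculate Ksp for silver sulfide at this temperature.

2.3 × 10^-50

Ag2S(s) ⇌ 2 Ag^+(aq) + S^2-(aq)
For each mole of Ag2S that dissolves: [Ag^+] = 2s, [S^2-] = s.
Ksp = [Ag^+]^2[S^2-]
Ksp = (2s)^2s = 4s^3
Ksp = 4 × (1.8 x 10^-17)^3 = 2.3 × 10^-50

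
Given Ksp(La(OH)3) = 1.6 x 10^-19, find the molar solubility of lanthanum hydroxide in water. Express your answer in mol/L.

s = 8.8 × 10^-6 M

La(OH)3(s) <=> La^3+ + 3 OH^-
Ksp = [La^3+][OH^-]^3
With molar solubility s: [La^3+] = s, [OH^-] = 3s.
Substituting: Ksp = s(3s)^3 = 27s^4
s = (1.6 x 10^-19 / 27)^(1/4) = 8.8 × 10^-6 M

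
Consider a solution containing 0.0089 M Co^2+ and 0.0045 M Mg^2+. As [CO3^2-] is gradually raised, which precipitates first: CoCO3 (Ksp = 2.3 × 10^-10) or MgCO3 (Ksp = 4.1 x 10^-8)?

CoCO3

Precipitation of each salt starts when its ion product equals its Ksp.
For CoCO3: 2.3 × 10^-10 = 0.0089 × [CO3^2-]  ⇒  [CO3^2-] = 2.6 x 10^-8 M.
For MgCO3: 4.1 x 10^-8 = 0.0045 × [CO3^2-]  ⇒  [CO3^2-] = 9.1 x 10^-6 M.
The salt with the lower threshold [CO3^2-] precipitates first: CoCO3.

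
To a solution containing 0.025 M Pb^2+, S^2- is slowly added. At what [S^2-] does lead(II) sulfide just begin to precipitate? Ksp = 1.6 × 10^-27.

[S^2-] = 6.4 × 10^-26 M

PbS(s) <=> Pb^2+ + S^2-
Ksp = [Pb^2+][S^2-]
Precipitation begins when Q = Ksp. With [Pb^2+] = 0.025 M:
1.6 × 10^-27 = (0.025) × [S^2-]
[S^2-] = (1.6 × 10^-27 / 2.5 × 10^-2) = 6.4 × 10^-26 M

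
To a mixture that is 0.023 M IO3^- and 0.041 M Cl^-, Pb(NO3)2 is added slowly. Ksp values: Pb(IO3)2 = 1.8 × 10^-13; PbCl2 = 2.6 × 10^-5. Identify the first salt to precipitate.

Each salt begins to precipitate when Q = Ksp, i.e. when [Pb^2+] reaches its threshold.
For Pb(IO3)2: 1.8 × 10^-13 = (0.023)^2 × [Pb^2+]  ⇒  [Pb^2+] = 3.4 × 10^-10 M.
For PbCl2: 2.6 × 10^-5 = (0.041)^2 × [Pb^2+]  ⇒  [Pb^2+] = 1.5 × 10^-2 M.
The salt with the lower threshold [Pb^2+] precipitates first: Pb(IO3)2.

Pb(IO3)2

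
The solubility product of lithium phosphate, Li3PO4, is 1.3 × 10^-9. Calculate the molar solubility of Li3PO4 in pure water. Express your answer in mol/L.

Li3PO4(s) ⇌ 3 Li^+(aq) + PO4^3-(aq)
Ksp = [Li^+]^3[PO4^3-]
Let s = molar solubility. Then [Li^+] = 3s and [PO4^3-] = s.
So Ksp = (3s)^3 × s = 27s^4
s = (1.3 × 10^-9 / 27)^(1/4) = 2.6 x 10^-3 M

2.6 x 10^-3 M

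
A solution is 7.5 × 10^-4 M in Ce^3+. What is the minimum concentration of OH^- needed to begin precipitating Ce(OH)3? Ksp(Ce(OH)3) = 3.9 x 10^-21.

Ce(OH)3(s) ⇌ Ce^3+ + 3 OH^-
Ksp = [Ce^3+][OH^-]^3
Precipitation begins when Q = Ksp. With [Ce^3+] = 7.5 × 10^-4 M:
3.9 x 10^-21 = (7.5 × 10^-4) × [OH^-]^3
[OH^-] = (3.9 x 10^-21 / 7.5 x 10^-4)^(1/3) = 1.7 × 10^-6 M

[OH^-] ≈ 1.7 x 10^-6 M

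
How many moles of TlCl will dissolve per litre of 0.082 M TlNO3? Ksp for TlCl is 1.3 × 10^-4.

1.6 × 10^-3 M

TlCl(s) ⇌ Tl^+(aq) + Cl^-(aq)
Ksp = [Tl^+][Cl^-]
Let s be the molar solubility in this solution. [Tl^+] = 0.082 + s ≈ 0.082, [Cl^-] = s (Ksp is small, so little additional dissolves).
Ksp ≈ 0.082 × s
s = 1.6 × 10^-3 M
Check: s = 1.6 × 10^-3 ≪ 0.082, so the approximation is valid.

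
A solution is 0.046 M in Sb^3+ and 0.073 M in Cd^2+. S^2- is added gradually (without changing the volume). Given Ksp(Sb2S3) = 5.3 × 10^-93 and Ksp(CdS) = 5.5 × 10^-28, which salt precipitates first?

Precipitation of each salt starts when its ion product equals its Ksp.
For Sb2S3: 5.3 × 10^-93 = (0.046)^2 × [S^2-]^3  ⇒  [S^2-] = 1.4 × 10^-30 M.
For CdS: 5.5 × 10^-28 = 0.073 × [S^2-]  ⇒  [S^2-] = 7.5 x 10^-27 M.
The salt with the lower threshold [S^2-] precipitates first: Sb2S3.

Sb2S3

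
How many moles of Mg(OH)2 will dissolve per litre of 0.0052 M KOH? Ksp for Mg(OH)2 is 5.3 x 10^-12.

Mg(OH)2(s) ⇌ Mg^2+ + 2 OH^-
Ksp = [Mg^2+][OH^-]^2
If s mol/L dissolves here, [Mg^2+] = s, [OH^-] = 0.0052 + 2s ≈ 0.0052 (Ksp is small, so little additional dissolves).
Ksp ≈ s × (0.0052)^2
s = 2.0 × 10^-7 M
Check: 2s = 3.9 × 10^-7 ≪ 0.0052, so the approximation is valid.

2.0e-7 M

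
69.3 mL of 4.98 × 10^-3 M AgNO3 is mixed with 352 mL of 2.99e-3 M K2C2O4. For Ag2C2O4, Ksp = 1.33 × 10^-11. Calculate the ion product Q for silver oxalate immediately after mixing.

Q ≈ 1.68 × 10^-9

Total volume = 69.3 + 352 = 421.3 mL.
[Ag^+] = 4.98 × 10^-3 × (69.3/421.3) = 8.192 × 10^-4 M
[C2O4^2-] = 2.99 × 10^-3 × (352/421.3) = 2.498 x 10^-3 M
Ag2C2O4(s) <=> 2 Ag^+ + C2O4^2-, so Q = [Ag^+]^2[C2O4^2-]
Q = (8.192 x 10^-4)^2(2.498 × 10^-3) = 1.68 × 10^-9
Q > Ksp, so Ag2C2O4 will precipitate.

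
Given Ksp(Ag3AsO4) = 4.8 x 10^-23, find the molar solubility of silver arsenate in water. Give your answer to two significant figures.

Ag3AsO4(s) ⇌ 3 Ag^+ + AsO4^3-
Ksp = [Ag^+]^3[AsO4^3-]
If s mol/L of Ag3AsO4 dissolves, [Ag^+] = 3s and [AsO4^3-] = s.
Substituting: Ksp = (3s)^3s = 27s^4
Solving, s = (4.8 x 10^-23/27)^(1/4) = 1.2 × 10^-6 M

1.2e-6 M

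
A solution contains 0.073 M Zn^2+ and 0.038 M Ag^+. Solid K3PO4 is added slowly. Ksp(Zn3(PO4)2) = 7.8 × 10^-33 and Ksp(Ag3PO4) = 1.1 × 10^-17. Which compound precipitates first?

Zn3(PO4)2

Precipitation of each salt starts when its ion product equals its Ksp.
For Zn3(PO4)2: 7.8 × 10^-33 = (0.073)^3 × [PO4^3-]^2  ⇒  [PO4^3-] = 4.5 x 10^-15 M.
For Ag3PO4: 1.1 × 10^-17 = (0.038)^3 × [PO4^3-]  ⇒  [PO4^3-] = 2.0 × 10^-13 M.
The salt with the lower threshold [PO4^3-] precipitates first: Zn3(PO4)2.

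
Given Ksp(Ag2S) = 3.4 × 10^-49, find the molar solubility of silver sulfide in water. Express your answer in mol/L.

4.4 × 10^-17 M

Ag2S(s) ⇌ 2 Ag^+(aq) + S^2-(aq)
Ksp = [Ag^+]^2[S^2-]
Let s = molar solubility. Then [Ag^+] = 2s and [S^2-] = s.
Substituting: Ksp = (2s)^2s = 4s^3
Solving, s = (3.4 × 10^-49/4)^(1/3) = 4.4 × 10^-17 M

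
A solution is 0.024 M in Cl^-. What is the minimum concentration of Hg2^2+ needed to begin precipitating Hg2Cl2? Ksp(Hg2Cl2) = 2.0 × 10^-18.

3.5e-15 M

Hg2Cl2(s) ⇌ Hg2^2+ + 2 Cl^-
Ksp = [Hg2^2+][Cl^-]^2
Precipitation begins when Q = Ksp. With [Cl^-] = 0.024 M:
2.0 × 10^-18 = (0.024)^2 × [Hg2^2+]
[Hg2^2+] = (2.0 × 10^-18 / 5.76 × 10^-4) = 3.5 × 10^-15 M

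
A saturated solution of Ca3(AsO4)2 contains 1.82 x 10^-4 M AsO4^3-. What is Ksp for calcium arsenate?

Ca3(AsO4)2(s) <=> 3 Ca^2+(aq) + 2 AsO4^3-(aq)
Stoichiometry gives [Ca^2+] = (3/2)[AsO4^3-] = 2.730 x 10^-4 M.
Ksp = [Ca^2+]^3[AsO4^3-]^2
Ksp = (2.730 × 10^-4)^3 × (1.82 × 10^-4)^2 = 6.74 x 10^-19

Ksp = 6.74e-19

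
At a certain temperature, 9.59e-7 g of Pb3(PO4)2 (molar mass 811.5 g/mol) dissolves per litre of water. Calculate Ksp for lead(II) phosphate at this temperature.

Molar solubility s = (9.59 × 10^-7 g/L) / (811.5 g/mol) = 1.182 × 10^-9 M.
Pb3(PO4)2(s) <=> 3 Pb^2+(aq) + 2 PO4^3-(aq)
With molar solubility s: [Pb^2+] = 3s, [PO4^3-] = 2s.
Ksp = [Pb^2+]^3[PO4^3-]^2
Ksp = (3s)^3(2s)^2 = 108s^5
Ksp = 108 × (1.182 × 10^-9)^5 = 2.49 × 10^-43

2.49e-43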